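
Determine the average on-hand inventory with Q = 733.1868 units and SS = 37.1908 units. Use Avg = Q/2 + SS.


Q/2 = 366.5934
Avg = 366.5934 + 37.1908 = 403.7842

403.7842 units


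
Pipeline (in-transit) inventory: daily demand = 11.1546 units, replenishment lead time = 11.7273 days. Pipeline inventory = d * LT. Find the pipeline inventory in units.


Pipeline = 11.1546 * 11.7273 = 130.8133

130.8133 units


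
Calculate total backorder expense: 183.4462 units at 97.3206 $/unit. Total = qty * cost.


Total = 183.4462 * 97.3206 = 17853.0943

17853.0943 $


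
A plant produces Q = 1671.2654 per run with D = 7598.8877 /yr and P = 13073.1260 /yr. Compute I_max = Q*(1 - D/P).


D/P = 0.5813
1 - D/P = 0.4187
I_max = 1671.2654 * 0.4187 = 699.8254

699.8254 units


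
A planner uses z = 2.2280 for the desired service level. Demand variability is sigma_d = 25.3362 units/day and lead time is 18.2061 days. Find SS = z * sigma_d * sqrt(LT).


sqrt(LT) = sqrt(18.2061) = 4.2669
SS = 2.2280 * 25.3362 * 4.2669 = 240.8602

240.8602 units


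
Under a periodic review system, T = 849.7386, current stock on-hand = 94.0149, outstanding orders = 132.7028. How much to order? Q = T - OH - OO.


Inventory position = OH + OO = 94.0149 + 132.7028 = 226.7177
Q = 849.7386 - 226.7177 = 623.0209

623.0209 units


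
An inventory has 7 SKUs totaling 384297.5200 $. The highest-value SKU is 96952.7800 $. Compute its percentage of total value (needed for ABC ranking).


Top item = 96952.7800
Total = 384297.5200
Percentage = 96952.7800 / 384297.5200 * 100 = 25.2286

25.2286%


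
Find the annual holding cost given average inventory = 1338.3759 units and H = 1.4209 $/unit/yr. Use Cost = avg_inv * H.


Cost = 1338.3759 * 1.4209 = 1901.6983

1901.6983 $/yr


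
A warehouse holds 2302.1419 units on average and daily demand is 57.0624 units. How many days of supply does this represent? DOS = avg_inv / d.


DOS = 2302.1419 / 57.0624 = 40.3443

40.3443 days


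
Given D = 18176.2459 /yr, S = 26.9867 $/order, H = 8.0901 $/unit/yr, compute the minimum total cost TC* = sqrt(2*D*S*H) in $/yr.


2*D*S*H = 7936661.4682
TC* = sqrt(7936661.4682) = 2817.2081

2817.2081 $/yr


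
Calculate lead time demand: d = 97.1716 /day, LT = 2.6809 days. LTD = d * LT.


LTD = 97.1716 * 2.6809 = 260.5073

260.5073 units


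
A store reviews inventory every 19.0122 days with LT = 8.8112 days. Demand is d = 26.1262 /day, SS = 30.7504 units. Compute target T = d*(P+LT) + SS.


P + LT = 27.8234
d*(P+LT) = 26.1262 * 27.8234 = 726.9197
T = 726.9197 + 30.7504 = 757.6701

757.6701 units


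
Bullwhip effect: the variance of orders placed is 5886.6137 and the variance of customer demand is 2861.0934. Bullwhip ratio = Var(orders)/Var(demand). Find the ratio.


BW = 5886.6137 / 2861.0934 = 2.0575

2.0575


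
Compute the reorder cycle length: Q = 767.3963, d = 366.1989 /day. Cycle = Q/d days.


Cycle = 767.3963 / 366.1989 = 2.0956

2.0956 days


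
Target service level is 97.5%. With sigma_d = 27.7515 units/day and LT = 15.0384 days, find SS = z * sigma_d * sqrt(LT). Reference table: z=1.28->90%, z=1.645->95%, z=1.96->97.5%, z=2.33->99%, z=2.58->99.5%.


From the table, SL = 97.5% corresponds to z = 1.96
sqrt(LT) = sqrt(15.0384) = 3.8779
SS = 1.96 * 27.7515 * 3.8779 = 210.9324

210.9324 units


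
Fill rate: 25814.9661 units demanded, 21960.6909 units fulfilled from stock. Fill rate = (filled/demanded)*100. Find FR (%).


FR = 21960.6909 / 25814.9661 * 100 = 85.0696

85.0696%


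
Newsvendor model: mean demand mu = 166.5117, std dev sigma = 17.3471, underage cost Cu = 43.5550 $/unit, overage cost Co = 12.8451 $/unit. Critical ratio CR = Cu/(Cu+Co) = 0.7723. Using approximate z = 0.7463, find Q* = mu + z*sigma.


CR = Cu/(Cu+Co) = 43.5550/(43.5550+12.8451) = 0.7723
z = 0.7463
Q* = 166.5117 + 0.7463 * 17.3471 = 179.4578

179.4578 units


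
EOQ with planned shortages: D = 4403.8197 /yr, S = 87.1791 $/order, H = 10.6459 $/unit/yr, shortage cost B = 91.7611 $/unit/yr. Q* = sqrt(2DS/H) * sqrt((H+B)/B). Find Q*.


sqrt(2DS/H) = 268.5621
sqrt((H+B)/B) = 1.0564
Q* = 268.5621 * 1.0564 = 283.7137

283.7137 units


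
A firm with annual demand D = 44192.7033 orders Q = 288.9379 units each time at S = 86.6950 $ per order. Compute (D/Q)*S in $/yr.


Number of orders = D/Q = 152.9488
Cost = 152.9488 * 86.6950 = 13259.8957

13259.8957 $/yr


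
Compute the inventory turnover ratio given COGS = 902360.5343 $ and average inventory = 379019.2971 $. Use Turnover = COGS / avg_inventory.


Turnover = 902360.5343 / 379019.2971 = 2.3808

2.3808


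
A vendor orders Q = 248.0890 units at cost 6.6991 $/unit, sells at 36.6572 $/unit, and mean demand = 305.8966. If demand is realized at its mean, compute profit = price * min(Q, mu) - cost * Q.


Sales at mu = min(248.0890, 305.8966) = 248.0890
Revenue = 36.6572 * 248.0890 = 9094.2481
Total cost = 6.6991 * 248.0890 = 1661.9730
Profit = 9094.2481 - 1661.9730 = 7432.2751

7432.2751 $


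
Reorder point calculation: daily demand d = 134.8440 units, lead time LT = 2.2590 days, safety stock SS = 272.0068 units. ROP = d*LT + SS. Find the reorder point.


d*LT = 134.8440 * 2.2590 = 304.6126
ROP = 304.6126 + 272.0068 = 576.6194

576.6194 units


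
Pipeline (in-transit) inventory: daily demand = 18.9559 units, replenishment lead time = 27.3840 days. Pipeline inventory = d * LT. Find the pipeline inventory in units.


Pipeline = 18.9559 * 27.3840 = 519.0884

519.0884 units


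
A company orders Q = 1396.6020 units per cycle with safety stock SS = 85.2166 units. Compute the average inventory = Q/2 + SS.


Q/2 = 698.3010
Avg = 698.3010 + 85.2166 = 783.5176

783.5176 units


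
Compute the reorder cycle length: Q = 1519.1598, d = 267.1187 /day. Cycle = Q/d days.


Cycle = 1519.1598 / 267.1187 = 5.6872

5.6872 days


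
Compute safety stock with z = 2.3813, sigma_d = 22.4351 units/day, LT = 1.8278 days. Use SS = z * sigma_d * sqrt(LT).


sqrt(LT) = sqrt(1.8278) = 1.3520
SS = 2.3813 * 22.4351 * 1.3520 = 72.2281

72.2281 units


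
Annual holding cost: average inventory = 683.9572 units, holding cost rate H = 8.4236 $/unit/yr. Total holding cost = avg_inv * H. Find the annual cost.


Cost = 683.9572 * 8.4236 = 5761.3819

5761.3819 $/yr


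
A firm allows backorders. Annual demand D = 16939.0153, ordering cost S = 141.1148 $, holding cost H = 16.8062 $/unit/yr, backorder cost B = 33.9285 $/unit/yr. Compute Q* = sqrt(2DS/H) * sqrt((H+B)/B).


sqrt(2DS/H) = 533.3479
sqrt((H+B)/B) = 1.2228
Q* = 533.3479 * 1.2228 = 652.2000

652.2000 units


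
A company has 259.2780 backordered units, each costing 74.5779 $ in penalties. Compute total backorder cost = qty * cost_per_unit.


Total = 259.2780 * 74.5779 = 19336.4088

19336.4088 $


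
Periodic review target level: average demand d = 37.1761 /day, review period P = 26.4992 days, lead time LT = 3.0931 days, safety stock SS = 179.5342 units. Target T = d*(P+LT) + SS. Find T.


P + LT = 29.5923
d*(P+LT) = 37.1761 * 29.5923 = 1100.1263
T = 1100.1263 + 179.5342 = 1279.6605

1279.6605 units


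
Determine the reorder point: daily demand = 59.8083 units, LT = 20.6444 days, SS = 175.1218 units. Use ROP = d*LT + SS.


d*LT = 59.8083 * 20.6444 = 1234.7065
ROP = 1234.7065 + 175.1218 = 1409.8283

1409.8283 units


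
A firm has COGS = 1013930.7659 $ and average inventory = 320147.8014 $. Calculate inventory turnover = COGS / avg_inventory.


Turnover = 1013930.7659 / 320147.8014 = 3.1671

3.1671


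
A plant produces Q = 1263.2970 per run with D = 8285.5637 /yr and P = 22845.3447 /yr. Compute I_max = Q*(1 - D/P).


D/P = 0.3627
1 - D/P = 0.6373
I_max = 1263.2970 * 0.6373 = 805.1237

805.1237 units


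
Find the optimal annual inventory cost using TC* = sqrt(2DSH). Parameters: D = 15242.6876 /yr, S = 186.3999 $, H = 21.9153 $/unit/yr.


2*D*S*H = 124533054.2681
TC* = sqrt(124533054.2681) = 11159.4379

11159.4379 $/yr


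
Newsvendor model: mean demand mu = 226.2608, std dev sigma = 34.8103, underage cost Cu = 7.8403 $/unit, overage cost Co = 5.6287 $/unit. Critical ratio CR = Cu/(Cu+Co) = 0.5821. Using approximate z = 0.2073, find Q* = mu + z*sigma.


CR = Cu/(Cu+Co) = 7.8403/(7.8403+5.6287) = 0.5821
z = 0.2073
Q* = 226.2608 + 0.2073 * 34.8103 = 233.4770

233.4770 units


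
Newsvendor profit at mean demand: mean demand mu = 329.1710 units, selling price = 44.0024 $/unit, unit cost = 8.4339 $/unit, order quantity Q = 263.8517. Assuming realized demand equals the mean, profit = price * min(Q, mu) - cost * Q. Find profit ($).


Sales at mu = min(263.8517, 329.1710) = 263.8517
Revenue = 44.0024 * 263.8517 = 11610.1080
Total cost = 8.4339 * 263.8517 = 2225.2989
Profit = 11610.1080 - 2225.2989 = 9384.8092

9384.8092 $


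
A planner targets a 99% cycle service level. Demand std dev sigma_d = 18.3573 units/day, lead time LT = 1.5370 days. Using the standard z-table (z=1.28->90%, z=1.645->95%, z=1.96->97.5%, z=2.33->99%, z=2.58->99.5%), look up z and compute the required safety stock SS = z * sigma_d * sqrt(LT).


From the table, SL = 99% corresponds to z = 2.33
sqrt(LT) = sqrt(1.5370) = 1.2398
SS = 2.33 * 18.3573 * 1.2398 = 53.0276

53.0276 units


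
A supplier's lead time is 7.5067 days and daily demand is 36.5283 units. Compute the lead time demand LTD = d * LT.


LTD = 36.5283 * 7.5067 = 274.2070

274.2070 units


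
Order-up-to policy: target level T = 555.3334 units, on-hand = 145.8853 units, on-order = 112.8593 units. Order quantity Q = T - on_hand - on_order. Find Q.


Inventory position = OH + OO = 145.8853 + 112.8593 = 258.7446
Q = 555.3334 - 258.7446 = 296.5888

296.5888 units


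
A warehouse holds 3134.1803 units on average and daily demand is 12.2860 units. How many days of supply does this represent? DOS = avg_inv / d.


DOS = 3134.1803 / 12.2860 = 255.1018

255.1018 days


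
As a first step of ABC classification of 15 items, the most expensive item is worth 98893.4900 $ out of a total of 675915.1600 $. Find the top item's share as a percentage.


Top item = 98893.4900
Total = 675915.1600
Percentage = 98893.4900 / 675915.1600 * 100 = 14.6311

14.6311%


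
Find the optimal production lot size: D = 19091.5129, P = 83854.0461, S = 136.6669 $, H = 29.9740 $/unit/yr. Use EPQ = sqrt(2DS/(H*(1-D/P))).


1 - D/P = 1 - 0.2277 = 0.7723
H*(1-D/P) = 23.1497
2DS = 5218355.7687
EPQ = sqrt(225418.3032) = 474.7824

474.7824 units


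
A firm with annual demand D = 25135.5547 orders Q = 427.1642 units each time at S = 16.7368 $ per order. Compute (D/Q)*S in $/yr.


Number of orders = D/Q = 58.8428
Cost = 58.8428 * 16.7368 = 984.8408

984.8408 $/yr


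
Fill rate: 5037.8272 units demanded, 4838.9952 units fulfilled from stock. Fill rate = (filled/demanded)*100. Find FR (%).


FR = 4838.9952 / 5037.8272 * 100 = 96.0532

96.0532%


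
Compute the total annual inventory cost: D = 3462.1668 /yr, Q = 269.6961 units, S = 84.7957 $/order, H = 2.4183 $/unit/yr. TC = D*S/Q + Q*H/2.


Ordering cost = D*S/Q = 1088.5469
Holding cost = Q*H/2 = 326.1030
TC = 1088.5469 + 326.1030 = 1414.6500

1414.6500 $/yr


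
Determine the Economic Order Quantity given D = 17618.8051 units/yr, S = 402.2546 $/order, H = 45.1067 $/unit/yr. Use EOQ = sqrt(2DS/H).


2*D*S = 2 * 17618.8051 * 402.2546 = 14174490.7960
2*D*S/H = 314243.5779
EOQ = sqrt(314243.5779) = 560.5743

560.5743 units


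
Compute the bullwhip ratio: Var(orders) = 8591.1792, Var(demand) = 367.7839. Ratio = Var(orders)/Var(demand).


BW = 8591.1792 / 367.7839 = 23.3593

23.3593


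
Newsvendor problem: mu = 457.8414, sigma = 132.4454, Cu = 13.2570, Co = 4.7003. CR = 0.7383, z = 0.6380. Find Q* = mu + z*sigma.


CR = Cu/(Cu+Co) = 13.2570/(13.2570+4.7003) = 0.7383
z = 0.6380
Q* = 457.8414 + 0.6380 * 132.4454 = 542.3416

542.3416 units


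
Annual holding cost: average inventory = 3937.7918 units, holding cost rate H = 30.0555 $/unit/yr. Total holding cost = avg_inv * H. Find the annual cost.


Cost = 3937.7918 * 30.0555 = 118352.3014

118352.3014 $/yr


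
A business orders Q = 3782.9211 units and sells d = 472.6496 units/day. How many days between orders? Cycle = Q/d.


Cycle = 3782.9211 / 472.6496 = 8.0036

8.0036 days


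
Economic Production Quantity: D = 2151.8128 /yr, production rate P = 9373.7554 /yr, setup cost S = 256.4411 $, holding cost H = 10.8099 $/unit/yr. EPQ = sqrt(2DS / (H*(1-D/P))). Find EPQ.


1 - D/P = 1 - 0.2296 = 0.7704
H*(1-D/P) = 8.3284
2DS = 1103626.4829
EPQ = sqrt(132513.4684) = 364.0240

364.0240 units


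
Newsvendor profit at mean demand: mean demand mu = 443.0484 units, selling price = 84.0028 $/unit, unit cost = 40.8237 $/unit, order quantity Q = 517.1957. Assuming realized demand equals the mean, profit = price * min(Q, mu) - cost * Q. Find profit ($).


Sales at mu = min(517.1957, 443.0484) = 443.0484
Revenue = 84.0028 * 443.0484 = 37217.3061
Total cost = 40.8237 * 517.1957 = 21113.8421
Profit = 37217.3061 - 21113.8421 = 16103.4640

16103.4640 $


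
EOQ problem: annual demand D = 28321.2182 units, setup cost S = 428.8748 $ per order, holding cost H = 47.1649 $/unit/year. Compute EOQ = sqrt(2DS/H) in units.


2*D*S = 2 * 28321.2182 * 428.8748 = 24292513.5826
2*D*S/H = 515054.9155
EOQ = sqrt(515054.9155) = 717.6733

717.6733 units


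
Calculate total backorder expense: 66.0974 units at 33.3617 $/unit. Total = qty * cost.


Total = 66.0974 * 33.3617 = 2205.1216

2205.1216 $


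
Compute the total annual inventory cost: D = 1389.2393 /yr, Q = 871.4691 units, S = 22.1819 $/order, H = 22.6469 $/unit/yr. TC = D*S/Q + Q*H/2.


Ordering cost = D*S/Q = 35.3609
Holding cost = Q*H/2 = 9868.0368
TC = 35.3609 + 9868.0368 = 9903.3977

9903.3977 $/yr


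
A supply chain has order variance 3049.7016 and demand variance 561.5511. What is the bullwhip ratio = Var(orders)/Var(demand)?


BW = 3049.7016 / 561.5511 = 5.4309

5.4309


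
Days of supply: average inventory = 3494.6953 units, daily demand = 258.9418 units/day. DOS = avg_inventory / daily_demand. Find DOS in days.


DOS = 3494.6953 / 258.9418 = 13.4961

13.4961 days


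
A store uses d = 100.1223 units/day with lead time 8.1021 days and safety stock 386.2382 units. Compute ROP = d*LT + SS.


d*LT = 100.1223 * 8.1021 = 811.2009
ROP = 811.2009 + 386.2382 = 1197.4391

1197.4391 units


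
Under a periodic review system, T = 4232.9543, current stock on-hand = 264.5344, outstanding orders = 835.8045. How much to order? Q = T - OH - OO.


Inventory position = OH + OO = 264.5344 + 835.8045 = 1100.3389
Q = 4232.9543 - 1100.3389 = 3132.6154

3132.6154 units


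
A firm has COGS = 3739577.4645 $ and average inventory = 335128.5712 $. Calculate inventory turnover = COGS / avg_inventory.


Turnover = 3739577.4645 / 335128.5712 = 11.1586

11.1586


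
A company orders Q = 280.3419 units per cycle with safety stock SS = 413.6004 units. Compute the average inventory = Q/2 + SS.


Q/2 = 140.1710
Avg = 140.1710 + 413.6004 = 553.7713

553.7713 units


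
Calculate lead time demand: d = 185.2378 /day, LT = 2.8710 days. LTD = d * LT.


LTD = 185.2378 * 2.8710 = 531.8177

531.8177 units


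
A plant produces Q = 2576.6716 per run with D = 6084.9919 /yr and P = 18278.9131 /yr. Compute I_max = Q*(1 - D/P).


D/P = 0.3329
1 - D/P = 0.6671
I_max = 2576.6716 * 0.6671 = 1718.9058

1718.9058 units


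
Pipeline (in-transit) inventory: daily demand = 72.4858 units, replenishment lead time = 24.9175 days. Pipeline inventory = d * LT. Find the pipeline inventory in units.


Pipeline = 72.4858 * 24.9175 = 1806.1649

1806.1649 units


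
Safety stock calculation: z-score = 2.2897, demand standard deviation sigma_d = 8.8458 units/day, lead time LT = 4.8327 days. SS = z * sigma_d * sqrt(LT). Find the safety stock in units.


sqrt(LT) = sqrt(4.8327) = 2.1983
SS = 2.2897 * 8.8458 * 2.1983 = 44.5257

44.5257 units


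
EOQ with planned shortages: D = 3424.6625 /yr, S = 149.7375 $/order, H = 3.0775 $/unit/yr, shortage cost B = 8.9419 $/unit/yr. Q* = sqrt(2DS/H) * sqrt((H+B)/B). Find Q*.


sqrt(2DS/H) = 577.2848
sqrt((H+B)/B) = 1.1594
Q* = 577.2848 * 1.1594 = 669.2935

669.2935 units


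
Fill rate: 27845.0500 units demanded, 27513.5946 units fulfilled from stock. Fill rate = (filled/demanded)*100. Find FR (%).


FR = 27513.5946 / 27845.0500 * 100 = 98.8096

98.8096%


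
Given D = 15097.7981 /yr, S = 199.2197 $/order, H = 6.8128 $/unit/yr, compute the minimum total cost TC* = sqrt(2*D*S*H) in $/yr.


2*D*S*H = 40982790.9282
TC* = sqrt(40982790.9282) = 6401.7803

6401.7803 $/yr


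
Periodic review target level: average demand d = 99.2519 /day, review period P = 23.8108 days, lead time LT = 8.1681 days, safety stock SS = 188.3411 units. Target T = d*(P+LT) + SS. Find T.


P + LT = 31.9789
d*(P+LT) = 99.2519 * 31.9789 = 3173.9666
T = 3173.9666 + 188.3411 = 3362.3077

3362.3077 units


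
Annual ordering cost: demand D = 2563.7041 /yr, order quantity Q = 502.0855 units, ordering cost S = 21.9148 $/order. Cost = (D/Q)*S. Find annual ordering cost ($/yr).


Number of orders = D/Q = 5.1061
Cost = 5.1061 * 21.9148 = 111.8994

111.8994 $/yr


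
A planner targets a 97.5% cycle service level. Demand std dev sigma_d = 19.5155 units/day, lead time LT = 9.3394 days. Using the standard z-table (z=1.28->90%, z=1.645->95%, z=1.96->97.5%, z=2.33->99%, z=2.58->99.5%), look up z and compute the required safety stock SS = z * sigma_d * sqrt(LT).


From the table, SL = 97.5% corresponds to z = 1.96
sqrt(LT) = sqrt(9.3394) = 3.0560
SS = 1.96 * 19.5155 * 3.0560 = 116.8948

116.8948 units


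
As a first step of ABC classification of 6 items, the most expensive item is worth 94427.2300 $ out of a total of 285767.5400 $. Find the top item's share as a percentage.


Top item = 94427.2300
Total = 285767.5400
Percentage = 94427.2300 / 285767.5400 * 100 = 33.0434

33.0434%


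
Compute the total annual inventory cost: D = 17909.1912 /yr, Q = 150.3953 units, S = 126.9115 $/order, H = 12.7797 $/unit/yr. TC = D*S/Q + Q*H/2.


Ordering cost = D*S/Q = 15112.7217
Holding cost = Q*H/2 = 961.0034
TC = 15112.7217 + 961.0034 = 16073.7251

16073.7251 $/yr


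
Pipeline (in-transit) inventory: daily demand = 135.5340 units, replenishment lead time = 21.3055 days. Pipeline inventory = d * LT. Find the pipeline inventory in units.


Pipeline = 135.5340 * 21.3055 = 2887.6196

2887.6196 units


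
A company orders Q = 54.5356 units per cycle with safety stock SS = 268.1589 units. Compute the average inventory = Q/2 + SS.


Q/2 = 27.2678
Avg = 27.2678 + 268.1589 = 295.4267

295.4267 units


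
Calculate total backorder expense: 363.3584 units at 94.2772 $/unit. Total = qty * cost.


Total = 363.3584 * 94.2772 = 34256.4125

34256.4125 $


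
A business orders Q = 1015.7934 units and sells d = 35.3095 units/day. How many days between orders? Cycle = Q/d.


Cycle = 1015.7934 / 35.3095 = 28.7683

28.7683 days


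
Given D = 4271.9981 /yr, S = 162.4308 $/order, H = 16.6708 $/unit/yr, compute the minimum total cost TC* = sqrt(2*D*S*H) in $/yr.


2*D*S*H = 23135871.9064
TC* = sqrt(23135871.9064) = 4809.9763

4809.9763 $/yr


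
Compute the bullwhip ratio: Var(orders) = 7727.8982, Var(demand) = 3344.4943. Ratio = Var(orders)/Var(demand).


BW = 7727.8982 / 3344.4943 = 2.3106

2.3106


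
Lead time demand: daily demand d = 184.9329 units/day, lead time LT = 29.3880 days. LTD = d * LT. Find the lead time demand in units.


LTD = 184.9329 * 29.3880 = 5434.8081

5434.8081 units


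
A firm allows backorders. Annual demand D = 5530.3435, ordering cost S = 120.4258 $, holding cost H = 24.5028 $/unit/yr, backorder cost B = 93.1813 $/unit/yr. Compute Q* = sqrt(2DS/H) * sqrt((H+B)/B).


sqrt(2DS/H) = 233.1540
sqrt((H+B)/B) = 1.1238
Q* = 233.1540 * 1.1238 = 262.0218

262.0218 units


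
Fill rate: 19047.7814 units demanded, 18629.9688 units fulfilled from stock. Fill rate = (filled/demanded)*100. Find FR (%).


FR = 18629.9688 / 19047.7814 * 100 = 97.8065

97.8065%


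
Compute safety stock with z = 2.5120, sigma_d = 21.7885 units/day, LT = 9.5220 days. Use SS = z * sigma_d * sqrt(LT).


sqrt(LT) = sqrt(9.5220) = 3.0858
SS = 2.5120 * 21.7885 * 3.0858 = 168.8928

168.8928 units


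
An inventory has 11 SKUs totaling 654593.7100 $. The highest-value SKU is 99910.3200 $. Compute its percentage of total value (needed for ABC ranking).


Top item = 99910.3200
Total = 654593.7100
Percentage = 99910.3200 / 654593.7100 * 100 = 15.2630

15.2630%


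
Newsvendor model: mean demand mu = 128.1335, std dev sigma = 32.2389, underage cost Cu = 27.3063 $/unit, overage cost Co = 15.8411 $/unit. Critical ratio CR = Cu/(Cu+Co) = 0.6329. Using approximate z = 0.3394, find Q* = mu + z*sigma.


CR = Cu/(Cu+Co) = 27.3063/(27.3063+15.8411) = 0.6329
z = 0.3394
Q* = 128.1335 + 0.3394 * 32.2389 = 139.0754

139.0754 units


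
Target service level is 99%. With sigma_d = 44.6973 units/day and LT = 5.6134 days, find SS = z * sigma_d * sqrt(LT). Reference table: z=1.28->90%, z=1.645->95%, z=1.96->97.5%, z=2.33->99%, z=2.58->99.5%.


From the table, SL = 99% corresponds to z = 2.33
sqrt(LT) = sqrt(5.6134) = 2.3693
SS = 2.33 * 44.6973 * 2.3693 = 246.7460

246.7460 units


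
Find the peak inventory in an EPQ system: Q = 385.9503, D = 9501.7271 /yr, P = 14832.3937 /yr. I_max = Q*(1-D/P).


D/P = 0.6406
1 - D/P = 0.3594
I_max = 385.9503 * 0.3594 = 138.7080

138.7080 units


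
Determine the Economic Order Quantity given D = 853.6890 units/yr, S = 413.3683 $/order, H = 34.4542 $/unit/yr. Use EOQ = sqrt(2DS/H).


2*D*S = 2 * 853.6890 * 413.3683 = 705775.9413
2*D*S/H = 20484.4675
EOQ = sqrt(20484.4675) = 143.1240

143.1240 units


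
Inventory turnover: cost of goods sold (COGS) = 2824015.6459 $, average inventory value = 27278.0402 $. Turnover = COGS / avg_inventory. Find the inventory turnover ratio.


Turnover = 2824015.6459 / 27278.0402 = 103.5271

103.5271


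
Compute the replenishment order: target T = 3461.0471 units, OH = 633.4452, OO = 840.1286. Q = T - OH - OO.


Inventory position = OH + OO = 633.4452 + 840.1286 = 1473.5738
Q = 3461.0471 - 1473.5738 = 1987.4733

1987.4733 units


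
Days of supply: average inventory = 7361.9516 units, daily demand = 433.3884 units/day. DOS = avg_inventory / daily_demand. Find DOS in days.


DOS = 7361.9516 / 433.3884 = 16.9870

16.9870 days


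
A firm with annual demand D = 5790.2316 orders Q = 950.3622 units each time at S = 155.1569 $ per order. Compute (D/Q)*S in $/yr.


Number of orders = D/Q = 6.0927
Cost = 6.0927 * 155.1569 = 945.3179

945.3179 $/yr


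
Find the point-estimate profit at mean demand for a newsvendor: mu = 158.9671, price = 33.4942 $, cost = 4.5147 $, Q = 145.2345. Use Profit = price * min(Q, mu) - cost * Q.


Sales at mu = min(145.2345, 158.9671) = 145.2345
Revenue = 33.4942 * 145.2345 = 4864.5134
Total cost = 4.5147 * 145.2345 = 655.6902
Profit = 4864.5134 - 655.6902 = 4208.8232

4208.8232 $


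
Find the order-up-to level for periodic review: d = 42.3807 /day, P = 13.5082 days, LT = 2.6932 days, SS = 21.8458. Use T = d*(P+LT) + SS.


P + LT = 16.2014
d*(P+LT) = 42.3807 * 16.2014 = 686.6267
T = 686.6267 + 21.8458 = 708.4725

708.4725 units


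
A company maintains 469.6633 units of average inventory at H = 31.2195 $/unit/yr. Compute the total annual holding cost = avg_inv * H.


Cost = 469.6633 * 31.2195 = 14662.6534

14662.6534 $/yr


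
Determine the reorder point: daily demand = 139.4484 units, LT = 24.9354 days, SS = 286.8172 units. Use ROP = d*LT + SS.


d*LT = 139.4484 * 24.9354 = 3477.2016
ROP = 3477.2016 + 286.8172 = 3764.0188

3764.0188 units


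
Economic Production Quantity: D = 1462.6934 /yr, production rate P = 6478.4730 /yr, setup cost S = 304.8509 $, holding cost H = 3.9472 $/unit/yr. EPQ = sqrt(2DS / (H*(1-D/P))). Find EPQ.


1 - D/P = 1 - 0.2258 = 0.7742
H*(1-D/P) = 3.0560
2DS = 891806.7988
EPQ = sqrt(291820.5389) = 540.2042

540.2042 units


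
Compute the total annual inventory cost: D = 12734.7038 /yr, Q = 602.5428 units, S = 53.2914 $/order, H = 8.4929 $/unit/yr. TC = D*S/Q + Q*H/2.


Ordering cost = D*S/Q = 1126.3104
Holding cost = Q*H/2 = 2558.6679
TC = 1126.3104 + 2558.6679 = 3684.9782

3684.9782 $/yr


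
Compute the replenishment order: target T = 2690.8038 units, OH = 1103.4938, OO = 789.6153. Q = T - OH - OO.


Inventory position = OH + OO = 1103.4938 + 789.6153 = 1893.1091
Q = 2690.8038 - 1893.1091 = 797.6947

797.6947 units


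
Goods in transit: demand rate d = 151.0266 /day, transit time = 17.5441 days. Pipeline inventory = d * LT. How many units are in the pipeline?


Pipeline = 151.0266 * 17.5441 = 2649.6258

2649.6258 units


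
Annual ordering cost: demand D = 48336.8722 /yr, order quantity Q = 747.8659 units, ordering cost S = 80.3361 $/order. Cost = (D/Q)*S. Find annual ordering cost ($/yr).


Number of orders = D/Q = 64.6331
Cost = 64.6331 * 80.3361 = 5192.3691

5192.3691 $/yr


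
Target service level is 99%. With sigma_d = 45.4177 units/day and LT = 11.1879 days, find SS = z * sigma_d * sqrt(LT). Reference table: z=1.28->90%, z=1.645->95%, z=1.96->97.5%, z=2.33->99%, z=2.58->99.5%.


From the table, SL = 99% corresponds to z = 2.33
sqrt(LT) = sqrt(11.1879) = 3.3448
SS = 2.33 * 45.4177 * 3.3448 = 353.9609

353.9609 units


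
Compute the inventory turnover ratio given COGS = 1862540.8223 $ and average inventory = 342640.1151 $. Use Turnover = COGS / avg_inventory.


Turnover = 1862540.8223 / 342640.1151 = 5.4359

5.4359


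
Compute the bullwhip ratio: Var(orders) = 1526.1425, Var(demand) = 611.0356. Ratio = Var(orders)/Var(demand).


BW = 1526.1425 / 611.0356 = 2.4976

2.4976


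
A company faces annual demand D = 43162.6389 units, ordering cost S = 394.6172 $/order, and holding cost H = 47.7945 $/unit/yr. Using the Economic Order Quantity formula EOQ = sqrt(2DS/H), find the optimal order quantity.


2*D*S = 2 * 43162.6389 * 394.6172 = 34065439.4147
2*D*S/H = 712748.1073
EOQ = sqrt(712748.1073) = 844.2441

844.2441 units


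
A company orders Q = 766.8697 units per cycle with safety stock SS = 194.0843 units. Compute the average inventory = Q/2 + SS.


Q/2 = 383.4348
Avg = 383.4348 + 194.0843 = 577.5191

577.5191 units


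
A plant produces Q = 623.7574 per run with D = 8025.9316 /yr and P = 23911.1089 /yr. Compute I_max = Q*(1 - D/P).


D/P = 0.3357
1 - D/P = 0.6643
I_max = 623.7574 * 0.6643 = 414.3888

414.3888 units


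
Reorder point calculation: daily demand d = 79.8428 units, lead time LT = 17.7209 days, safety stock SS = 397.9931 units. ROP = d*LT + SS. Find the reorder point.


d*LT = 79.8428 * 17.7209 = 1414.8863
ROP = 1414.8863 + 397.9931 = 1812.8794

1812.8794 units


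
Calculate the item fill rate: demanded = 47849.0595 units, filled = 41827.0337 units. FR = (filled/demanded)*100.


FR = 41827.0337 / 47849.0595 * 100 = 87.4145

87.4145%


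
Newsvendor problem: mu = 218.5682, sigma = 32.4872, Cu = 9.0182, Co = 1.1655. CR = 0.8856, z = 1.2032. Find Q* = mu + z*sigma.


CR = Cu/(Cu+Co) = 9.0182/(9.0182+1.1655) = 0.8856
z = 1.2032
Q* = 218.5682 + 1.2032 * 32.4872 = 257.6568

257.6568 units


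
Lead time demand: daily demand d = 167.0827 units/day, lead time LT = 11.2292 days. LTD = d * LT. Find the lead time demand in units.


LTD = 167.0827 * 11.2292 = 1876.2051

1876.2051 units


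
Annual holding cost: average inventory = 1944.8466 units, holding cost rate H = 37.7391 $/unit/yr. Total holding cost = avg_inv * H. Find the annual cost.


Cost = 1944.8466 * 37.7391 = 73396.7603

73396.7603 $/yr


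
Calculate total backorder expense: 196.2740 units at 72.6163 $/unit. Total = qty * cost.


Total = 196.2740 * 72.6163 = 14252.6917

14252.6917 $


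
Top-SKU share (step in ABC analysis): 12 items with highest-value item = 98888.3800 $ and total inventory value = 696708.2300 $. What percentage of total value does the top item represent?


Top item = 98888.3800
Total = 696708.2300
Percentage = 98888.3800 / 696708.2300 * 100 = 14.1937

14.1937%


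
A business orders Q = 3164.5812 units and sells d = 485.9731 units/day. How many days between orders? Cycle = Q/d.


Cycle = 3164.5812 / 485.9731 = 6.5118

6.5118 days


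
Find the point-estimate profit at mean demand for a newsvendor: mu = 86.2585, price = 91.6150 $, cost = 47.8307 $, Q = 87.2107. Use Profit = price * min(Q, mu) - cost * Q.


Sales at mu = min(87.2107, 86.2585) = 86.2585
Revenue = 91.6150 * 86.2585 = 7902.5725
Total cost = 47.8307 * 87.2107 = 4171.3488
Profit = 7902.5725 - 4171.3488 = 3731.2236

3731.2236 $


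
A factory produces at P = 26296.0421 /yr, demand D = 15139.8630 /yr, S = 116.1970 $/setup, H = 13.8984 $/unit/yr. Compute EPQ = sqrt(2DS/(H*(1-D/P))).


1 - D/P = 1 - 0.5757 = 0.4243
H*(1-D/P) = 5.8964
2DS = 3518413.3220
EPQ = sqrt(596701.2648) = 772.4644

772.4644 units


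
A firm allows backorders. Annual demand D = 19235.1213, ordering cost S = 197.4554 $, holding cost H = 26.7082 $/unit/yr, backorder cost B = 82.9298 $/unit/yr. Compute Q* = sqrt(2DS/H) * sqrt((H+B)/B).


sqrt(2DS/H) = 533.3038
sqrt((H+B)/B) = 1.1498
Q* = 533.3038 * 1.1498 = 613.1968

613.1968 units


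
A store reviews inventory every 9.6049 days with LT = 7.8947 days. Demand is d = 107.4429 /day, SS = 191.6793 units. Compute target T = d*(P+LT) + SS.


P + LT = 17.4996
d*(P+LT) = 107.4429 * 17.4996 = 1880.2078
T = 1880.2078 + 191.6793 = 2071.8871

2071.8871 units


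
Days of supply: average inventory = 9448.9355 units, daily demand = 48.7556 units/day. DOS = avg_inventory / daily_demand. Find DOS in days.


DOS = 9448.9355 / 48.7556 = 193.8021

193.8021 days


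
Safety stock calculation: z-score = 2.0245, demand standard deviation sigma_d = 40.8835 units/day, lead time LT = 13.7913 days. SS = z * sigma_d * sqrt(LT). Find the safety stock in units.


sqrt(LT) = sqrt(13.7913) = 3.7137
SS = 2.0245 * 40.8835 * 3.7137 = 307.3749

307.3749 units


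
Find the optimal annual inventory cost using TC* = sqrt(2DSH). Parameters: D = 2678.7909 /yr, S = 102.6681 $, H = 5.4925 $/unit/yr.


2*D*S*H = 3021164.6964
TC* = sqrt(3021164.6964) = 1738.1498

1738.1498 $/yr


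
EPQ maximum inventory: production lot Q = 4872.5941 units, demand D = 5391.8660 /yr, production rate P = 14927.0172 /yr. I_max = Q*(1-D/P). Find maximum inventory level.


D/P = 0.3612
1 - D/P = 0.6388
I_max = 4872.5941 * 0.6388 = 3112.5389

3112.5389 units


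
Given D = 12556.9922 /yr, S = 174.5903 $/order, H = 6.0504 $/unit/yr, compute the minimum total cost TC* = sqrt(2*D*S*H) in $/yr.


2*D*S*H = 26528935.1903
TC* = sqrt(26528935.1903) = 5150.6247

5150.6247 $/yr


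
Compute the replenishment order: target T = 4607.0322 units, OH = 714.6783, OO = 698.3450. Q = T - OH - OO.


Inventory position = OH + OO = 714.6783 + 698.3450 = 1413.0233
Q = 4607.0322 - 1413.0233 = 3194.0089

3194.0089 units


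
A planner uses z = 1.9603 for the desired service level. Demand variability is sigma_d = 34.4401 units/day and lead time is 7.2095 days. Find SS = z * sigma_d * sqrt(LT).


sqrt(LT) = sqrt(7.2095) = 2.6851
SS = 1.9603 * 34.4401 * 2.6851 = 181.2757

181.2757 units


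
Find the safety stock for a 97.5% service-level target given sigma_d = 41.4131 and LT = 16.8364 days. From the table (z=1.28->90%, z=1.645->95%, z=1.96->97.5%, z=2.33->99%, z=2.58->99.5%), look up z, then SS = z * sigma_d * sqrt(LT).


From the table, SL = 97.5% corresponds to z = 1.96
sqrt(LT) = sqrt(16.8364) = 4.1032
SS = 1.96 * 41.4131 * 4.1032 = 333.0569

333.0569 units


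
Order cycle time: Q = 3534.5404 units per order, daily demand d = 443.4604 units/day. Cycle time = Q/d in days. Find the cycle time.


Cycle = 3534.5404 / 443.4604 = 7.9704

7.9704 days


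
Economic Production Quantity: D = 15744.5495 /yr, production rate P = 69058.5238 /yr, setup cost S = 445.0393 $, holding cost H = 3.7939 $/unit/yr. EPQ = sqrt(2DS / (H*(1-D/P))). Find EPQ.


1 - D/P = 1 - 0.2280 = 0.7720
H*(1-D/P) = 2.9289
2DS = 14013886.5766
EPQ = sqrt(4784636.5213) = 2187.3812

2187.3812 units


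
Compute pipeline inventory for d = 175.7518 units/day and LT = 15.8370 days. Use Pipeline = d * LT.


Pipeline = 175.7518 * 15.8370 = 2783.3813

2783.3813 units


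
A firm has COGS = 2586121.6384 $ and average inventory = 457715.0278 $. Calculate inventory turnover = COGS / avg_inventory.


Turnover = 2586121.6384 / 457715.0278 = 5.6501

5.6501


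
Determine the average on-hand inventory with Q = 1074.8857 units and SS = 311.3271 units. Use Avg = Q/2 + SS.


Q/2 = 537.4429
Avg = 537.4429 + 311.3271 = 848.7699

848.7699 units


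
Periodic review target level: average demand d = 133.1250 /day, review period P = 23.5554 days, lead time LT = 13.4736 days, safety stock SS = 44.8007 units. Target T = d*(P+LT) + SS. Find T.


P + LT = 37.0290
d*(P+LT) = 133.1250 * 37.0290 = 4929.4856
T = 4929.4856 + 44.8007 = 4974.2863

4974.2863 units


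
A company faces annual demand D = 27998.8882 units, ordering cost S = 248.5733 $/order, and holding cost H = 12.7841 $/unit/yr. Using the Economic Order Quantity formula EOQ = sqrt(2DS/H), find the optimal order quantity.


2*D*S = 2 * 27998.8882 * 248.5733 = 13919552.0724
2*D*S/H = 1088817.5212
EOQ = sqrt(1088817.5212) = 1043.4642

1043.4642 units


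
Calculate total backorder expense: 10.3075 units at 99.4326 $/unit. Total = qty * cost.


Total = 10.3075 * 99.4326 = 1024.9015

1024.9015 $


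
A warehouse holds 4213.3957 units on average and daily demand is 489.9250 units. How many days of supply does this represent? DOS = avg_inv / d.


DOS = 4213.3957 / 489.9250 = 8.6001

8.6001 days


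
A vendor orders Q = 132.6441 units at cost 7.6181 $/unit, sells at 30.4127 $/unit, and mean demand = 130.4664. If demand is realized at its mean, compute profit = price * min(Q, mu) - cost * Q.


Sales at mu = min(132.6441, 130.4664) = 130.4664
Revenue = 30.4127 * 130.4664 = 3967.8355
Total cost = 7.6181 * 132.6441 = 1010.4960
Profit = 3967.8355 - 1010.4960 = 2957.3395

2957.3395 $


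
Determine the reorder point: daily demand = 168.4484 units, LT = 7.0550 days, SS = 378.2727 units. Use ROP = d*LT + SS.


d*LT = 168.4484 * 7.0550 = 1188.4035
ROP = 1188.4035 + 378.2727 = 1566.6762

1566.6762 units


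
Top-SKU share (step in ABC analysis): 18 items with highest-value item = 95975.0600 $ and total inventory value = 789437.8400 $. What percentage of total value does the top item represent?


Top item = 95975.0600
Total = 789437.8400
Percentage = 95975.0600 / 789437.8400 * 100 = 12.1574

12.1574%


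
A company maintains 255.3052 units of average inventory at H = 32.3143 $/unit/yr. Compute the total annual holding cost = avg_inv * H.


Cost = 255.3052 * 32.3143 = 8250.0088

8250.0088 $/yr


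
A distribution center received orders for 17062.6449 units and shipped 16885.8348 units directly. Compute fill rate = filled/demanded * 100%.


FR = 16885.8348 / 17062.6449 * 100 = 98.9638

98.9638%


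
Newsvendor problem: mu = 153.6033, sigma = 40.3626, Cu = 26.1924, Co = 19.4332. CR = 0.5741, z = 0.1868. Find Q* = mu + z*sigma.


CR = Cu/(Cu+Co) = 26.1924/(26.1924+19.4332) = 0.5741
z = 0.1868
Q* = 153.6033 + 0.1868 * 40.3626 = 161.1430

161.1430 units


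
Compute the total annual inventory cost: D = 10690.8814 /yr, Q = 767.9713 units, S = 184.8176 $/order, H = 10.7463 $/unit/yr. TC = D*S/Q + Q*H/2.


Ordering cost = D*S/Q = 2572.8345
Holding cost = Q*H/2 = 4126.4250
TC = 2572.8345 + 4126.4250 = 6699.2595

6699.2595 $/yr


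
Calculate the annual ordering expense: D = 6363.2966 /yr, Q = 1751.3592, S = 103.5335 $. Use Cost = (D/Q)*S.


Number of orders = D/Q = 3.6333
Cost = 3.6333 * 103.5335 = 376.1732

376.1732 $/yr


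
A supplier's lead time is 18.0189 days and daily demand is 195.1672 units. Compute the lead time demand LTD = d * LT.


LTD = 195.1672 * 18.0189 = 3516.6983

3516.6983 units


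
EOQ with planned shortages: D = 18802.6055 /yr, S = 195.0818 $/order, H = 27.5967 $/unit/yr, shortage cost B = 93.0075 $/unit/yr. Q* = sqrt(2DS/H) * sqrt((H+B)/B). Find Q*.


sqrt(2DS/H) = 515.5892
sqrt((H+B)/B) = 1.1387
Q* = 515.5892 * 1.1387 = 587.1189

587.1189 units


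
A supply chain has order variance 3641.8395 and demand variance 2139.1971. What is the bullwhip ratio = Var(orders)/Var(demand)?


BW = 3641.8395 / 2139.1971 = 1.7024

1.7024


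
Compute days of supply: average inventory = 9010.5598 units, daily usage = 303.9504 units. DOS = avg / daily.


DOS = 9010.5598 / 303.9504 = 29.6448

29.6448 days


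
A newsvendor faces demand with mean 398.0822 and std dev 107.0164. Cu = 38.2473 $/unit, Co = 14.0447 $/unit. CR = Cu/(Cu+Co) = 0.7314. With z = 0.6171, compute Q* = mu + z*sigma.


CR = Cu/(Cu+Co) = 38.2473/(38.2473+14.0447) = 0.7314
z = 0.6171
Q* = 398.0822 + 0.6171 * 107.0164 = 464.1220

464.1220 units


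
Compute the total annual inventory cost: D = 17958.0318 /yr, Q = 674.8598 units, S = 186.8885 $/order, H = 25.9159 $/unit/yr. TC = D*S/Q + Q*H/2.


Ordering cost = D*S/Q = 4973.1065
Holding cost = Q*H/2 = 8744.7995
TC = 4973.1065 + 8744.7995 = 13717.9060

13717.9060 $/yr


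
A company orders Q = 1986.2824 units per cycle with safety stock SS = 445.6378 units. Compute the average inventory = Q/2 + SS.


Q/2 = 993.1412
Avg = 993.1412 + 445.6378 = 1438.7790

1438.7790 units


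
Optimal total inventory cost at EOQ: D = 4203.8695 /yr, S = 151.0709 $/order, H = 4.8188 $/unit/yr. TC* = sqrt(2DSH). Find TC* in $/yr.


2*D*S*H = 6120669.6453
TC* = sqrt(6120669.6453) = 2473.9987

2473.9987 $/yr


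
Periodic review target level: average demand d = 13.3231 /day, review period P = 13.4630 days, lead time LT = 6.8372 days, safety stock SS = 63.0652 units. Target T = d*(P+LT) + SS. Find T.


P + LT = 20.3002
d*(P+LT) = 13.3231 * 20.3002 = 270.4616
T = 270.4616 + 63.0652 = 333.5268

333.5268 units


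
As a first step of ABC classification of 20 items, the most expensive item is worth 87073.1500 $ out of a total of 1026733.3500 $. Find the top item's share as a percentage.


Top item = 87073.1500
Total = 1026733.3500
Percentage = 87073.1500 / 1026733.3500 * 100 = 8.4806

8.4806%


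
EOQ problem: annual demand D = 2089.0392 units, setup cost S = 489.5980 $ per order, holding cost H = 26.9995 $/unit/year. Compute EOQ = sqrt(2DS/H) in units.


2*D*S = 2 * 2089.0392 * 489.5980 = 2045578.8285
2*D*S/H = 75763.5819
EOQ = sqrt(75763.5819) = 275.2519

275.2519 units


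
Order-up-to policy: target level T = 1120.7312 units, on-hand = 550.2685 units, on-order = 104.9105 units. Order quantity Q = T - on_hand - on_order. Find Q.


Inventory position = OH + OO = 550.2685 + 104.9105 = 655.1790
Q = 1120.7312 - 655.1790 = 465.5522

465.5522 units


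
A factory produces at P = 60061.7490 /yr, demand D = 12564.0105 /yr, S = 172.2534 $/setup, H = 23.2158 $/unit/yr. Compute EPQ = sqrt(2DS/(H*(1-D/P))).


1 - D/P = 1 - 0.2092 = 0.7908
H*(1-D/P) = 18.3594
2DS = 4328387.0525
EPQ = sqrt(235758.5643) = 485.5498

485.5498 units


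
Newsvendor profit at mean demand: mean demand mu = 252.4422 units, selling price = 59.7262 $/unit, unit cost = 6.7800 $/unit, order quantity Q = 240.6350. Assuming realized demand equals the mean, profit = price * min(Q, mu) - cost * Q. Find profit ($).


Sales at mu = min(240.6350, 252.4422) = 240.6350
Revenue = 59.7262 * 240.6350 = 14372.2141
Total cost = 6.7800 * 240.6350 = 1631.5053
Profit = 14372.2141 - 1631.5053 = 12740.7088

12740.7088 $


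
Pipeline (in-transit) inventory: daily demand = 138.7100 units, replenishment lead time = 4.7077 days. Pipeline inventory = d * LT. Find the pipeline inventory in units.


Pipeline = 138.7100 * 4.7077 = 653.0051

653.0051 units
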